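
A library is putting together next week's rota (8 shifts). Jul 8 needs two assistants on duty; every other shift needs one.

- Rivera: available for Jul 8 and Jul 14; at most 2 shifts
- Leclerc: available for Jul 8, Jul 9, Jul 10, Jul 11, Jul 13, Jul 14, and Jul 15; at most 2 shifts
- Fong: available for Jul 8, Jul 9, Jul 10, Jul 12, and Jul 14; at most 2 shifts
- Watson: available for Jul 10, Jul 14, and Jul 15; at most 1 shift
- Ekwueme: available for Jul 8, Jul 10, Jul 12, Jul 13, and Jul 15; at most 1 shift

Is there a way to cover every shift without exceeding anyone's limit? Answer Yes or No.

No

Total capacity is 2+2+2+1+1 = 8 but 9 worker-slots are needed — infeasible.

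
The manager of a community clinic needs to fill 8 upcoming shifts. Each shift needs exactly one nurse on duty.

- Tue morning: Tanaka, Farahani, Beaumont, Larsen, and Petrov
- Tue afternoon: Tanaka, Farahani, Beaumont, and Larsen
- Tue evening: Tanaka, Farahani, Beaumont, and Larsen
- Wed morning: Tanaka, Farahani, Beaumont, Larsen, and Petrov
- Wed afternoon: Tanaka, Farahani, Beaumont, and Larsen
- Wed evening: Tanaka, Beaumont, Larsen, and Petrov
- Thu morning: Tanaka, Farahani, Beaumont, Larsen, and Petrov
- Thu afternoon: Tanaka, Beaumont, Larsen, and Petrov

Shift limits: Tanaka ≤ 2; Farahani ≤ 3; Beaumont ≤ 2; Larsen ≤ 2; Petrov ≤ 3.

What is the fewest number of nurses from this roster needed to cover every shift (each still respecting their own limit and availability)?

3

8 slots to fill and no one can take more than 3, so at least ⌈8/3⌉ = 3 nurses are needed.
Tanaka, Farahani, and Petrov alone can cover everything: Tue morning→Farahani, Tue afternoon→Tanaka, Tue evening→Tanaka, Wed morning→Farahani, Wed afternoon→Farahani, Wed evening→Petrov, Thu morning→Petrov, Thu afternoon→Petrov.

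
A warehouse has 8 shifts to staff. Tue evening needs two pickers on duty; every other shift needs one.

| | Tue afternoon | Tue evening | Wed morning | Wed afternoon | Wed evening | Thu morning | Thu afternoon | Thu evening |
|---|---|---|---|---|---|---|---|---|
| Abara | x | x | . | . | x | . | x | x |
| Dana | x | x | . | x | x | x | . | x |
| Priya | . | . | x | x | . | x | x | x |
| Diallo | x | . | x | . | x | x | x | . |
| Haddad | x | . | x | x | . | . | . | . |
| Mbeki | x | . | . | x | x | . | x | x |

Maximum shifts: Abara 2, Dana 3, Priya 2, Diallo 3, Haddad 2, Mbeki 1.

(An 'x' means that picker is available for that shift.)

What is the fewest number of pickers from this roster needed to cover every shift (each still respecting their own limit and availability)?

9 slots to fill and no one can take more than 3, so at least ⌈9/3⌉ = 3 pickers are needed.
Any 3 pickers together have capacity at most 3+3+2 = 8 < 9 slots, so 3 can never suffice.
Abara, Dana, Priya, and Diallo alone can cover everything: Tue afternoon→Abara, Tue evening→Abara+Dana, Wed morning→Priya, Wed afternoon→Dana, Wed evening→Dana, Thu morning→Diallo, Thu afternoon→Diallo, Thu evening→Priya.

4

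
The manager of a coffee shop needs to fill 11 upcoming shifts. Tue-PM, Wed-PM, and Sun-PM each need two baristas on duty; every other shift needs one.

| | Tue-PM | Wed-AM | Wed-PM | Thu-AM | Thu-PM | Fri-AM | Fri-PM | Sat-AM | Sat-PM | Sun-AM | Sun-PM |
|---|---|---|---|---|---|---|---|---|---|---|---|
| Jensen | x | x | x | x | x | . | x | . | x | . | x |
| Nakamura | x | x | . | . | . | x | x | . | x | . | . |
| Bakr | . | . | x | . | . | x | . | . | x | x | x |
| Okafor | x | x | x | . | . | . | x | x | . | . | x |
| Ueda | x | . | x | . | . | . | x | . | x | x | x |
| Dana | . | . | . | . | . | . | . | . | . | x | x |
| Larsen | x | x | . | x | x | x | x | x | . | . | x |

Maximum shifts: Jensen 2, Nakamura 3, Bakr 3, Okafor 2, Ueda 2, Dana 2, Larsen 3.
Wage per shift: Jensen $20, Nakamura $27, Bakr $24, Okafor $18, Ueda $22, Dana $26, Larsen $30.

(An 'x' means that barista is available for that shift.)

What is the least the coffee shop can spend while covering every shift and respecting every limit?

$325

Picking the cheapest available barista for each shift independently would cost $274, but that ignores the shift limits.
An optimal schedule: Tue-PM→Ueda+Nakamura, Wed-AM→Okafor, Wed-PM→Ueda+Bakr, Thu-AM→Jensen, Thu-PM→Jensen, Fri-AM→Bakr, Fri-PM→Nakamura, Sat-AM→Okafor, Sat-PM→Nakamura, Sun-AM→Dana, Sun-PM→Bakr+Dana.
Total: 22 + 27 + 18 + 22 + 24 + 20 + 20 + 24 + 27 + 18 + 27 + 26 + 24 + 26 = $325.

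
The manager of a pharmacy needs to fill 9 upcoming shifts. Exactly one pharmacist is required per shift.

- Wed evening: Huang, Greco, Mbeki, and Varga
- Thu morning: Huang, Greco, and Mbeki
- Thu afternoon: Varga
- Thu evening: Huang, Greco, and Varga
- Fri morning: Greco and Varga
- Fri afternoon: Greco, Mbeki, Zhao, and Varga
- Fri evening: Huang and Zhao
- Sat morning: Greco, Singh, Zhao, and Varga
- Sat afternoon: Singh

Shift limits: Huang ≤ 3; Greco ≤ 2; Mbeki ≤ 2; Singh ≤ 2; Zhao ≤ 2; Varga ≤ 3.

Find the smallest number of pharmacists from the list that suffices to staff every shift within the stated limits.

9 slots to fill and no one can take more than 3, so at least ⌈9/3⌉ = 3 pharmacists are needed.
Any 3 pharmacists together have capacity at most 3+3+2 = 8 < 9 slots, so 3 can never suffice.
Huang, Greco, Singh, and Varga alone can cover everything: Wed evening→Huang, Thu morning→Huang, Thu afternoon→Varga, Thu evening→Varga, Fri morning→Greco, Fri afternoon→Greco, Fri evening→Huang, Sat morning→Singh, Sat afternoon→Singh.

4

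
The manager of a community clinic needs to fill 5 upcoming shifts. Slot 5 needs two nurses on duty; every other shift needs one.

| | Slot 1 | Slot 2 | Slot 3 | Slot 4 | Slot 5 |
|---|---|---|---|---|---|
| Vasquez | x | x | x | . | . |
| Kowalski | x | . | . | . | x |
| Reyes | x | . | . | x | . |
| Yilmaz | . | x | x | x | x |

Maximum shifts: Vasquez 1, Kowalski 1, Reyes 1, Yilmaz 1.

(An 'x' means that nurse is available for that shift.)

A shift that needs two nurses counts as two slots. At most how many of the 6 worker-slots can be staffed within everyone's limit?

Total capacity across all nurses is 1+1+1+1 = 4, and 6 slots are needed, so at most 4 can be filled.
An assignment achieving 4: Slot 2→Vasquez, Slot 3→Yilmaz, Slot 4→Reyes, Slot 5→Kowalski.
Loads: Vasquez 1/1, Kowalski 1/1, Reyes 1/1, Yilmaz 1/1.

4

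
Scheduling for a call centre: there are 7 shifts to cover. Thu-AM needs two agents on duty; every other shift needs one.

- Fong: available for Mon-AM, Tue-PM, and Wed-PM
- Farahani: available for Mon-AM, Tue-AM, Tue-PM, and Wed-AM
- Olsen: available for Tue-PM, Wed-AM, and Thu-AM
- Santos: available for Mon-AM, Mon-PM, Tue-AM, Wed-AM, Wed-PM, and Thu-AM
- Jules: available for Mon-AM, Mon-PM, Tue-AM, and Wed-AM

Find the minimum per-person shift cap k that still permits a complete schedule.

With 5 agents and 8 worker-slots to fill, someone must work at least ⌈8/5⌉ = 2 shifts, so k ≥ 2.
k = 2 works: Mon-AM→Farahani, Mon-PM→Santos, Tue-AM→Farahani, Tue-PM→Fong, Wed-AM→Olsen, Wed-PM→Fong, Thu-AM→Olsen+Santos.
Loads: Fong 2, Farahani 2, Olsen 2, Santos 2, Jules 0 — all ≤ 2.

2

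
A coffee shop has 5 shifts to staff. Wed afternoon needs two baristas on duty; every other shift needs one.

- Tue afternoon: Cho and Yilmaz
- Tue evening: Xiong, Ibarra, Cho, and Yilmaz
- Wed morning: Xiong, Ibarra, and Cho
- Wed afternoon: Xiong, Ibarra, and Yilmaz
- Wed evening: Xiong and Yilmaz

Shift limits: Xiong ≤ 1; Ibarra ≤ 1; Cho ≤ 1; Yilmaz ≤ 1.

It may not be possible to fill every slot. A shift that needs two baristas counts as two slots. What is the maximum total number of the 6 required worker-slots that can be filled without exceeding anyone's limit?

4

Total capacity across all baristas is 1+1+1+1 = 4, and 6 slots are needed, so at most 4 can be filled.
An assignment achieving 4: Tue afternoon→Cho, Wed morning→Ibarra, Wed afternoon→Yilmaz, Wed evening→Xiong.
Loads: Xiong 1/1, Ibarra 1/1, Cho 1/1, Yilmaz 1/1.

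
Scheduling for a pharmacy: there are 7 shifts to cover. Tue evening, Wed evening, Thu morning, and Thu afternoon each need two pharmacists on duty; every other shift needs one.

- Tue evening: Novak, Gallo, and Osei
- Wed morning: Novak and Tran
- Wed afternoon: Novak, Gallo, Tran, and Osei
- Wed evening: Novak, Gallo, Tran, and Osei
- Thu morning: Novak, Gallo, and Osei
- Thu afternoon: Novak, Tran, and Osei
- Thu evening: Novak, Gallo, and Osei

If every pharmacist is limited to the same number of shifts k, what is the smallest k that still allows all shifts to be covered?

With 4 pharmacists and 11 worker-slots to fill, someone must work at least ⌈11/4⌉ = 3 shifts, so k ≥ 3.
k = 3 works: Tue evening→Novak+Gallo, Wed morning→Novak, Wed afternoon→Tran, Wed evening→Tran+Osei, Thu morning→Novak+Gallo, Thu afternoon→Tran+Osei, Thu evening→Gallo.
Loads: Novak 3, Gallo 3, Tran 3, Osei 2 — all ≤ 3.

3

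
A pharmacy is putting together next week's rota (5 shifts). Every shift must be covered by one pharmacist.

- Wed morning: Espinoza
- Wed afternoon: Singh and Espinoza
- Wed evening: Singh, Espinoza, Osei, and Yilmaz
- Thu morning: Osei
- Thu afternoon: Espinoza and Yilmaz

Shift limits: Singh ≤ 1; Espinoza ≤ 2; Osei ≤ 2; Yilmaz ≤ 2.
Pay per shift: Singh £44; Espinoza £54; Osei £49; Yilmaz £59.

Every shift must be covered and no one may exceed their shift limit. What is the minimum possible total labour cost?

£250

Wed morning can only be covered by Espinoza, so that assignment is forced.
Thu morning can only be covered by Osei, so that assignment is forced.
Picking the cheapest available pharmacist for each shift independently would cost £245, but that ignores the shift limits.
An optimal schedule: Wed morning→Espinoza, Wed afternoon→Singh, Wed evening→Osei, Thu morning→Osei, Thu afternoon→Espinoza.
Total: 54 + 44 + 49 + 49 + 54 = £250.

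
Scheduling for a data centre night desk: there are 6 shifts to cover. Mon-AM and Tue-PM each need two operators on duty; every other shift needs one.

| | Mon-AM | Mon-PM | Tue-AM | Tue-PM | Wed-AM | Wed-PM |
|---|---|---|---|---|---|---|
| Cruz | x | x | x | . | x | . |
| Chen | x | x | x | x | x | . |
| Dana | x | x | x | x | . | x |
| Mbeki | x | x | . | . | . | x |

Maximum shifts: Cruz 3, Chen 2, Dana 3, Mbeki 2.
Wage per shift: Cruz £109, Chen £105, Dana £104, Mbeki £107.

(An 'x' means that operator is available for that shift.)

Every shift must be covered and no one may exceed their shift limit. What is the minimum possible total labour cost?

Tue-PM can only be covered by Chen and Dana, so that assignment is forced.
Picking the cheapest available operator for each shift independently would cost £835, but that ignores the shift limits.
An optimal schedule: Mon-AM→Mbeki+Cruz, Mon-PM→Mbeki, Tue-AM→Dana, Tue-PM→Dana+Chen, Wed-AM→Chen, Wed-PM→Dana.
Total: 107 + 109 + 107 + 104 + 104 + 105 + 105 + 104 = £845.

£845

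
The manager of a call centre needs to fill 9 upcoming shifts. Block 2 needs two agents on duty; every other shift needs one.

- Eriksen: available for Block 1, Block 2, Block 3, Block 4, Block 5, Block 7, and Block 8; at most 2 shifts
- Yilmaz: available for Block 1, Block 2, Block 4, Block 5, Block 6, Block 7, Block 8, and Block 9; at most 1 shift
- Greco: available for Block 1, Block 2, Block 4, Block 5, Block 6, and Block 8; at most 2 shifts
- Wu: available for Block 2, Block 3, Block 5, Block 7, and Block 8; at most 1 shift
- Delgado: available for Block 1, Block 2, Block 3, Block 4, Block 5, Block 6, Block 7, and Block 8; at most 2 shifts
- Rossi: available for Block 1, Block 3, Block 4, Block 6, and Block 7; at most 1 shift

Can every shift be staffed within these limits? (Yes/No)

No

Total capacity is 2+1+2+1+2+1 = 9 but 10 worker-slots are needed — infeasible.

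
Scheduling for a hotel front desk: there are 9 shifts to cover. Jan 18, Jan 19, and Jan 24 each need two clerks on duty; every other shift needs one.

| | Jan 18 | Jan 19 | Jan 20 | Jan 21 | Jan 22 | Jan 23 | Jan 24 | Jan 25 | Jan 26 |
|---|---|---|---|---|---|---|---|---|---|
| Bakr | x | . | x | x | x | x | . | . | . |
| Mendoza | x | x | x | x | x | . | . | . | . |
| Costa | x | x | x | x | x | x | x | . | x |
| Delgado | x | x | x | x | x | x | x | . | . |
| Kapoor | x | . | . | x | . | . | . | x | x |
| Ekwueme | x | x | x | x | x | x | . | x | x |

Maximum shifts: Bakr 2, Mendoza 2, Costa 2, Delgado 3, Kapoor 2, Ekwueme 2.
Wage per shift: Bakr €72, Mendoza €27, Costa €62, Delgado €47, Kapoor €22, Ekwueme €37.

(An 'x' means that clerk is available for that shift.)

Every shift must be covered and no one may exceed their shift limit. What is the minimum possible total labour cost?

€509

Jan 24 can only be covered by Costa and Delgado, so that assignment is forced.
Picking the cheapest available clerk for each shift independently would cost €379, but that ignores the shift limits.
An optimal schedule: Jan 18→Costa+Bakr, Jan 19→Ekwueme+Delgado, Jan 20→Mendoza, Jan 21→Delgado, Jan 22→Mendoza, Jan 23→Ekwueme, Jan 24→Delgado+Costa, Jan 25→Kapoor, Jan 26→Kapoor.
Total: 62 + 72 + 37 + 47 + 27 + 47 + 27 + 37 + 47 + 62 + 22 + 22 = €509.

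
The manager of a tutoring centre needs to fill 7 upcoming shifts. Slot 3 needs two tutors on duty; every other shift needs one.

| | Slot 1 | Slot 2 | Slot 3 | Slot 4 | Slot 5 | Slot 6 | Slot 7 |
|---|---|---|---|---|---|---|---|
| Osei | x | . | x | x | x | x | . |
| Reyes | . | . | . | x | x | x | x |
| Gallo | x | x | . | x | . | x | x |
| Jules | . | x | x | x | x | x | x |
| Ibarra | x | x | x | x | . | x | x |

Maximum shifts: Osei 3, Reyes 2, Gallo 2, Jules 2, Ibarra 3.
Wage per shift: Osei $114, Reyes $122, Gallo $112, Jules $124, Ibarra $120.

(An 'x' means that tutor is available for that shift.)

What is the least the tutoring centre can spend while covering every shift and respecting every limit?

Picking the cheapest available tutor for each shift independently would cost $908, but that ignores the shift limits.
An optimal schedule: Slot 1→Gallo, Slot 2→Gallo, Slot 3→Osei+Ibarra, Slot 4→Osei, Slot 5→Osei, Slot 6→Ibarra, Slot 7→Ibarra.
Total: 112 + 112 + 114 + 120 + 114 + 114 + 120 + 120 = $926.

$926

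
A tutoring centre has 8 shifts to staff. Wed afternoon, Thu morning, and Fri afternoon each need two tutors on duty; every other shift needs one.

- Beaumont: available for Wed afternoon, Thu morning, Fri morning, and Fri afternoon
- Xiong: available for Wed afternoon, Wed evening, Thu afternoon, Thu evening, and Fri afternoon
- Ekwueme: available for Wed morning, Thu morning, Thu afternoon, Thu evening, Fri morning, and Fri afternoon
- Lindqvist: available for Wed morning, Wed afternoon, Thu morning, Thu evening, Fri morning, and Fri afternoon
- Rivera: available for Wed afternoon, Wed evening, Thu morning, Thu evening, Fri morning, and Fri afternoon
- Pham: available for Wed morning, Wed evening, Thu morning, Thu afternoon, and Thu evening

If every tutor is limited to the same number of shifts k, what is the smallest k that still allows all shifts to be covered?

With 6 tutors and 11 worker-slots to fill, someone must work at least ⌈11/6⌉ = 2 shifts, so k ≥ 2.
k = 2 works: Wed morning→Ekwueme, Wed afternoon→Beaumont+Lindqvist, Wed evening→Xiong, Thu morning→Rivera+Pham, Thu afternoon→Xiong, Thu evening→Ekwueme, Fri morning→Beaumont, Fri afternoon→Lindqvist+Rivera.
Loads: Beaumont 2, Xiong 2, Ekwueme 2, Lindqvist 2, Rivera 2, Pham 1 — all ≤ 2.

2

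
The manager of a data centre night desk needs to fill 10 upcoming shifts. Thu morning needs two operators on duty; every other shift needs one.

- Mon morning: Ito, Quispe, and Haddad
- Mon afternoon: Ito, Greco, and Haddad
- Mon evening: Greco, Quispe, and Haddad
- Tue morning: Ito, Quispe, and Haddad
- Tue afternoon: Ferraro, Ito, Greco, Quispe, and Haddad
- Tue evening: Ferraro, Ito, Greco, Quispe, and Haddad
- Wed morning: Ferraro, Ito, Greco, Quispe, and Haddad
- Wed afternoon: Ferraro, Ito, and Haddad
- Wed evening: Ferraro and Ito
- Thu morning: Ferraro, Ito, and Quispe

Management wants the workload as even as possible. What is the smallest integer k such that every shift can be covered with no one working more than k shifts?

3

With 5 operators and 11 worker-slots to fill, someone must work at least ⌈11/5⌉ = 3 shifts, so k ≥ 3.
k = 3 works: Mon morning→Ito, Mon afternoon→Ito, Mon evening→Greco, Tue morning→Ito, Tue afternoon→Greco, Tue evening→Greco, Wed morning→Quispe, Wed afternoon→Ferraro, Wed evening→Ferraro, Thu morning→Ferraro+Quispe.
Loads: Ferraro 3, Ito 3, Greco 3, Quispe 2, Haddad 0 — all ≤ 3.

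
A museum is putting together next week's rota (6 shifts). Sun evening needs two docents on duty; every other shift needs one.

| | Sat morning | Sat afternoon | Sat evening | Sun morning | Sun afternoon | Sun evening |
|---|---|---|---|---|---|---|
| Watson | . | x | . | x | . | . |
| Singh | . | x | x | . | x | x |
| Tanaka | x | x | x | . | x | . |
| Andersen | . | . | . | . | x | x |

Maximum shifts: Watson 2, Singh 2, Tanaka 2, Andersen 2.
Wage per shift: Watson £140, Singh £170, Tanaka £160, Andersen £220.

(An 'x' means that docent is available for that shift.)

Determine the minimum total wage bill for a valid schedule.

Sat morning can only be covered by Tanaka, so that assignment is forced.
Sun morning can only be covered by Watson, so that assignment is forced.
Sun evening can only be covered by Singh and Andersen, so that assignment is forced.
Picking the cheapest available docent for each shift independently would cost £1150, but that ignores the shift limits.
An optimal schedule: Sat morning→Tanaka, Sat afternoon→Watson, Sat evening→Singh, Sun morning→Watson, Sun afternoon→Tanaka, Sun evening→Singh+Andersen.
Total: 160 + 140 + 170 + 140 + 160 + 170 + 220 = £1160.

£1160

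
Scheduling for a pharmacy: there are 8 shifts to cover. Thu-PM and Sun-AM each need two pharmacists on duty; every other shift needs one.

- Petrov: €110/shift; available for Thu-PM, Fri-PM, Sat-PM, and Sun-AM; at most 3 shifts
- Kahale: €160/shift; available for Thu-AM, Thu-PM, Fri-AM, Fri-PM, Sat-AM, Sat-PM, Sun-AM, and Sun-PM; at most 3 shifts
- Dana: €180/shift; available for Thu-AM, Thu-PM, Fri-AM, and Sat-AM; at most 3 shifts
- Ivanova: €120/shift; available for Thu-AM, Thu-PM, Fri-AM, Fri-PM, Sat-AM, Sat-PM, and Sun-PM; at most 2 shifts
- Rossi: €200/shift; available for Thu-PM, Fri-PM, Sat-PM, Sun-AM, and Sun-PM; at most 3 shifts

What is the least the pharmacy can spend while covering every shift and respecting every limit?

€1410

Picking the cheapest available pharmacist for each shift independently would cost €1200, but that ignores the shift limits.
An optimal schedule: Thu-AM→Ivanova, Thu-PM→Kahale+Dana, Fri-AM→Ivanova, Fri-PM→Petrov, Sat-AM→Dana, Sat-PM→Petrov, Sun-AM→Petrov+Kahale, Sun-PM→Kahale.
Total: 120 + 160 + 180 + 120 + 110 + 180 + 110 + 110 + 160 + 160 = €1410.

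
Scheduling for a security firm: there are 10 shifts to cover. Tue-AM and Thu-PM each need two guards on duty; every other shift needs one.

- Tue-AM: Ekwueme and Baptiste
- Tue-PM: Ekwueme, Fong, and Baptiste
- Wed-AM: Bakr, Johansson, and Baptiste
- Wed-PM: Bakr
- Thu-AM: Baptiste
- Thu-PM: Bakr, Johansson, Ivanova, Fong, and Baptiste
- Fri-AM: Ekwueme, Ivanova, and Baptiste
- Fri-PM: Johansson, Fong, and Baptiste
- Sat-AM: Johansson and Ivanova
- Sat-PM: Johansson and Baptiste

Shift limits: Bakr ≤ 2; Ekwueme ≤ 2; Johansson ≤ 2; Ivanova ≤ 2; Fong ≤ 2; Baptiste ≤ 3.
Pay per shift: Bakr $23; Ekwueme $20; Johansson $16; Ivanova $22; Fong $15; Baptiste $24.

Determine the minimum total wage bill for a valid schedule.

Tue-AM can only be covered by Ekwueme and Baptiste, so that assignment is forced.
Wed-PM can only be covered by Bakr, so that assignment is forced.
Thu-AM can only be covered by Baptiste, so that assignment is forced.
Picking the cheapest available guard for each shift independently would cost $220, but that ignores the shift limits.
An optimal schedule: Tue-AM→Ekwueme+Baptiste, Tue-PM→Ekwueme, Wed-AM→Bakr, Wed-PM→Bakr, Thu-AM→Baptiste, Thu-PM→Ivanova+Fong, Fri-AM→Ivanova, Fri-PM→Fong, Sat-AM→Johansson, Sat-PM→Johansson.
Total: 20 + 24 + 20 + 23 + 23 + 24 + 22 + 15 + 22 + 15 + 16 + 16 = $240.

$240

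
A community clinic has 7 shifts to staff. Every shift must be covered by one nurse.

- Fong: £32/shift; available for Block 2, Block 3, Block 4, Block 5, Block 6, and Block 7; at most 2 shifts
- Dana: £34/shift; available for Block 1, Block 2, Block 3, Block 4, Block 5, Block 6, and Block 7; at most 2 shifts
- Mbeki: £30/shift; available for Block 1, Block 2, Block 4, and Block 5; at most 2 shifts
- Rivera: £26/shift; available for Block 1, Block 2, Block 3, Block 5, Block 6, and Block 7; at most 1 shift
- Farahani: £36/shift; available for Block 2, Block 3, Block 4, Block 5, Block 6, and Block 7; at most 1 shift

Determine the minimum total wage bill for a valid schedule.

£218

Picking the cheapest available nurse for each shift independently would cost £186, but that ignores the shift limits.
An optimal schedule: Block 1→Dana, Block 2→Mbeki, Block 3→Fong, Block 4→Fong, Block 5→Mbeki, Block 6→Dana, Block 7→Rivera.
Total: 34 + 30 + 32 + 32 + 30 + 34 + 26 = £218.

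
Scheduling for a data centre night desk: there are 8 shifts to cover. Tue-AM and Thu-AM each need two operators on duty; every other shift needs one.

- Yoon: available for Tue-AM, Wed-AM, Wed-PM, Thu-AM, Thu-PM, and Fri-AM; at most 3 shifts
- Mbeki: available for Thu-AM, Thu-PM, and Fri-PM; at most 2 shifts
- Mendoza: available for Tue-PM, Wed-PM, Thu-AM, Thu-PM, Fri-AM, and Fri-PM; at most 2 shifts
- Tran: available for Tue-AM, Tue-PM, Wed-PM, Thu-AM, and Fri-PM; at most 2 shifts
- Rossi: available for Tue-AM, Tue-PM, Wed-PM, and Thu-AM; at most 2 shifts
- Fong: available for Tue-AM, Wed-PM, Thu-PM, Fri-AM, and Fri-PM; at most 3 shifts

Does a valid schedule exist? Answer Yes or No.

Wed-AM can only be covered by Yoon, so that assignment is forced.
One valid schedule: Tue-AM→Tran+Rossi, Tue-PM→Mendoza, Wed-AM→Yoon, Wed-PM→Mendoza, Thu-AM→Mbeki+Tran, Thu-PM→Yoon, Fri-AM→Yoon, Fri-PM→Mbeki.
Loads: Yoon 3/3, Mbeki 2/2, Mendoza 2/2, Tran 2/2, Rossi 1/2, Fong 0/3 — all within limits.

Yes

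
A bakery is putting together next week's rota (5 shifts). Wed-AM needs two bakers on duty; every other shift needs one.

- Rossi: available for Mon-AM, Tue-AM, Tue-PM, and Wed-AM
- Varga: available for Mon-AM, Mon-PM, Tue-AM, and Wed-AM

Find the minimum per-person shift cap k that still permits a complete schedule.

3

With 2 bakers and 6 worker-slots to fill, someone must work at least ⌈6/2⌉ = 3 shifts, so k ≥ 3.
k = 3 works: Mon-AM→Rossi, Mon-PM→Varga, Tue-AM→Varga, Tue-PM→Rossi, Wed-AM→Rossi+Varga.
Loads: Rossi 3, Varga 3 — all ≤ 3.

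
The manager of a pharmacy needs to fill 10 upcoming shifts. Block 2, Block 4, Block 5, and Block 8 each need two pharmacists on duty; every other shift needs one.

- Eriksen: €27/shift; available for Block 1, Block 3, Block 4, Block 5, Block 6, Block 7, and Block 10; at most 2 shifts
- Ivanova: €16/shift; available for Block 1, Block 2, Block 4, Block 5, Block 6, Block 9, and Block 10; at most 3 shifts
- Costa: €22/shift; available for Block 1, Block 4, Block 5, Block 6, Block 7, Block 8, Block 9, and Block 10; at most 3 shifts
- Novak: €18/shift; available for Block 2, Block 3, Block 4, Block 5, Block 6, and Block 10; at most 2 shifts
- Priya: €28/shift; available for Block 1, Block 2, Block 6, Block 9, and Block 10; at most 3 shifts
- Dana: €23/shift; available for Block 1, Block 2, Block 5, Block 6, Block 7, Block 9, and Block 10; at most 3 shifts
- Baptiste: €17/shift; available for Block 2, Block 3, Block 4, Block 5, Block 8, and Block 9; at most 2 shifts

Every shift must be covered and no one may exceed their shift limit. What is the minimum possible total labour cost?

Block 8 can only be covered by Costa and Baptiste, so that assignment is forced.
Picking the cheapest available pharmacist for each shift independently would cost €241, but that ignores the shift limits.
An optimal schedule: Block 1→Ivanova, Block 2→Novak+Dana, Block 3→Baptiste, Block 4→Novak+Costa, Block 5→Dana+Eriksen, Block 6→Ivanova, Block 7→Costa, Block 8→Baptiste+Costa, Block 9→Ivanova, Block 10→Dana.
Total: 16 + 18 + 23 + 17 + 18 + 22 + 23 + 27 + 16 + 22 + 17 + 22 + 16 + 23 = €280.

€280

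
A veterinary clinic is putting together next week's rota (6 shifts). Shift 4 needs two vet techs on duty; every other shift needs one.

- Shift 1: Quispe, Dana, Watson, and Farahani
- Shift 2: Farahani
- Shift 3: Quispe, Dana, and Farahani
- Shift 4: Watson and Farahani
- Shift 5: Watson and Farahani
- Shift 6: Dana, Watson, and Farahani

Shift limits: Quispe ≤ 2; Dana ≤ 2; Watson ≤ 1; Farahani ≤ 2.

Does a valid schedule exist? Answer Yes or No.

Total capacity is 7 and 7 slots are needed, so capacity alone doesn't rule it out.
Shifts {Shift 2, Shift 4, Shift 5} need 4 worker-slots in total, but the vet techs available for any of those shifts (Watson and Farahani) can supply at most 3 among them. So no valid schedule exists.

No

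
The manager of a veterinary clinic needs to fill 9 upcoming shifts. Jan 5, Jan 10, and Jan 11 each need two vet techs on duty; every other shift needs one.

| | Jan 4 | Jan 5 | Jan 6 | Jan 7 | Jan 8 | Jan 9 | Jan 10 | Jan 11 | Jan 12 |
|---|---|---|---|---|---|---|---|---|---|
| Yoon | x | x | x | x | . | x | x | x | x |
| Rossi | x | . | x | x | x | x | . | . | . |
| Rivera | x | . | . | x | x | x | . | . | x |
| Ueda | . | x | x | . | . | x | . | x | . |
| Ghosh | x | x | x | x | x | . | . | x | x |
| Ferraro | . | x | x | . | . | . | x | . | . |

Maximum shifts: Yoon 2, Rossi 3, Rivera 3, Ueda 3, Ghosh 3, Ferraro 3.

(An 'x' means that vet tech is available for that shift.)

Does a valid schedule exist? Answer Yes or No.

Jan 10 can only be covered by Yoon and Ferraro, so that assignment is forced.
One valid schedule: Jan 4→Rossi, Jan 5→Ueda+Ghosh, Jan 6→Ueda, Jan 7→Rossi, Jan 8→Rossi, Jan 9→Rivera, Jan 10→Yoon+Ferraro, Jan 11→Yoon+Ueda, Jan 12→Rivera.
Loads: Yoon 2/2, Rossi 3/3, Rivera 2/3, Ueda 3/3, Ghosh 1/3, Ferraro 1/3 — all within limits.

Yes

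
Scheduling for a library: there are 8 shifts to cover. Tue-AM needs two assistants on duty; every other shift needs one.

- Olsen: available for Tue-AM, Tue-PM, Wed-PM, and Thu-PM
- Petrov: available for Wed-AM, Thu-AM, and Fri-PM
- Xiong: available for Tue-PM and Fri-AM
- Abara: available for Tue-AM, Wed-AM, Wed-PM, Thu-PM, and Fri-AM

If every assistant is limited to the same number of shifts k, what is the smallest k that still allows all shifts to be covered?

3

With 4 assistants and 9 worker-slots to fill, someone must work at least ⌈9/4⌉ = 3 shifts, so k ≥ 3.
k = 3 works: Tue-AM→Olsen+Abara, Tue-PM→Olsen, Wed-AM→Petrov, Wed-PM→Olsen, Thu-AM→Petrov, Thu-PM→Abara, Fri-AM→Xiong, Fri-PM→Petrov.
Loads: Olsen 3, Petrov 3, Xiong 1, Abara 2 — all ≤ 3.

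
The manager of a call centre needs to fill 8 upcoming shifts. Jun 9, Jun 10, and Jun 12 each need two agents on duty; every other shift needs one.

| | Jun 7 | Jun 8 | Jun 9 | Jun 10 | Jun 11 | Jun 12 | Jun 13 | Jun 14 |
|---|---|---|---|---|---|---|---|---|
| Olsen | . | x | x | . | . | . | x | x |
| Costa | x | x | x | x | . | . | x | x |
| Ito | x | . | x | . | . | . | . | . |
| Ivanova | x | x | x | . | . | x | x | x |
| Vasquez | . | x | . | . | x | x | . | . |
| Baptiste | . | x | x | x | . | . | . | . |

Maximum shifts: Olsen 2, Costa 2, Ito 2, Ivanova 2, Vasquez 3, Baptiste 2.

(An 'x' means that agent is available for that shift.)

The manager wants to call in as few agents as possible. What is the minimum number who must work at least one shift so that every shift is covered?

11 slots to fill and no one can take more than 3, so at least ⌈11/3⌉ = 4 agents are needed.
Any 4 agents together have capacity at most 3+2+2+2 = 9 < 11 slots, so 4 can never suffice.
Olsen, Costa, Ivanova, Vasquez, and Baptiste alone can cover everything: Jun 7→Costa, Jun 8→Vasquez, Jun 9→Ivanova+Baptiste, Jun 10→Costa+Baptiste, Jun 11→Vasquez, Jun 12→Ivanova+Vasquez, Jun 13→Olsen, Jun 14→Olsen.

5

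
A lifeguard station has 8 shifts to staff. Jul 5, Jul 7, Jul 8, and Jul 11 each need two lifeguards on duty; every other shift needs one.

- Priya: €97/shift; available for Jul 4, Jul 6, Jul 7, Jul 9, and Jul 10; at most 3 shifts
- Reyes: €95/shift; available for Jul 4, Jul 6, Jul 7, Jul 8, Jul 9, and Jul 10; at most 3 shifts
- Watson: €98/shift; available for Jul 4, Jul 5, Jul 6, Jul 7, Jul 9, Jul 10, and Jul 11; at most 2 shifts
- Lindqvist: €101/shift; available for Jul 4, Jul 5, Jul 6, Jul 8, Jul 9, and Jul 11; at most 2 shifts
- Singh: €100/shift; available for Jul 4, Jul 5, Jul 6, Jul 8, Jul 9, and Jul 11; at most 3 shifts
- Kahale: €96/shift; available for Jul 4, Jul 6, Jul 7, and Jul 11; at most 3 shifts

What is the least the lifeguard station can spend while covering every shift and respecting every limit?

€1163

Picking the cheapest available lifeguard for each shift independently would cost €1158, but that ignores the shift limits.
An optimal schedule: Jul 4→Kahale, Jul 5→Watson+Singh, Jul 6→Priya, Jul 7→Kahale+Priya, Jul 8→Reyes+Singh, Jul 9→Reyes, Jul 10→Reyes, Jul 11→Kahale+Watson.
Total: 96 + 98 + 100 + 97 + 96 + 97 + 95 + 100 + 95 + 95 + 96 + 98 = €1163.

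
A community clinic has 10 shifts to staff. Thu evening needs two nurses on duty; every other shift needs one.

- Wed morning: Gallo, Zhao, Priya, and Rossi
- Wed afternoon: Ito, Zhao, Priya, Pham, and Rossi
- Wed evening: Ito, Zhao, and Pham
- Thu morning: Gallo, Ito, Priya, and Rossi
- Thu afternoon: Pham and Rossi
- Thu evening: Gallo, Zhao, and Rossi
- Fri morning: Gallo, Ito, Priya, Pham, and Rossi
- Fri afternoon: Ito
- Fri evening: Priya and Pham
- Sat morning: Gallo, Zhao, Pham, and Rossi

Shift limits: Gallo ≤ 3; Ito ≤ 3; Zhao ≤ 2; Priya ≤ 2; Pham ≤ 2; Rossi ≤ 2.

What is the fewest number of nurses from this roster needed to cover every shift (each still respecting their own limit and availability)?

5

11 slots to fill and no one can take more than 3, so at least ⌈11/3⌉ = 4 nurses are needed.
Any 4 nurses together have capacity at most 3+3+2+2 = 10 < 11 slots, so 4 can never suffice.
Gallo, Ito, Zhao, Priya, and Pham alone can cover everything: Wed morning→Gallo, Wed afternoon→Ito, Wed evening→Ito, Thu morning→Gallo, Thu afternoon→Pham, Thu evening→Gallo+Zhao, Fri morning→Priya, Fri afternoon→Ito, Fri evening→Priya, Sat morning→Zhao.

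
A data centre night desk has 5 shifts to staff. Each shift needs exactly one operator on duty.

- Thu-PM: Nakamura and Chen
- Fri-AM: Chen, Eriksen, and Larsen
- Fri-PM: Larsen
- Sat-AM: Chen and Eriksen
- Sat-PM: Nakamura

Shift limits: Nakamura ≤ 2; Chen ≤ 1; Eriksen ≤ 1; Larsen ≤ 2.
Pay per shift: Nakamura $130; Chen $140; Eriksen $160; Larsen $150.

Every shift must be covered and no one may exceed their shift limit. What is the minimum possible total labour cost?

$700

Fri-PM can only be covered by Larsen, so that assignment is forced.
Sat-PM can only be covered by Nakamura, so that assignment is forced.
Picking the cheapest available operator for each shift independently would cost $690, but that ignores the shift limits.
An optimal schedule: Thu-PM→Nakamura, Fri-AM→Larsen, Fri-PM→Larsen, Sat-AM→Chen, Sat-PM→Nakamura.
Total: 130 + 150 + 150 + 140 + 130 = $700.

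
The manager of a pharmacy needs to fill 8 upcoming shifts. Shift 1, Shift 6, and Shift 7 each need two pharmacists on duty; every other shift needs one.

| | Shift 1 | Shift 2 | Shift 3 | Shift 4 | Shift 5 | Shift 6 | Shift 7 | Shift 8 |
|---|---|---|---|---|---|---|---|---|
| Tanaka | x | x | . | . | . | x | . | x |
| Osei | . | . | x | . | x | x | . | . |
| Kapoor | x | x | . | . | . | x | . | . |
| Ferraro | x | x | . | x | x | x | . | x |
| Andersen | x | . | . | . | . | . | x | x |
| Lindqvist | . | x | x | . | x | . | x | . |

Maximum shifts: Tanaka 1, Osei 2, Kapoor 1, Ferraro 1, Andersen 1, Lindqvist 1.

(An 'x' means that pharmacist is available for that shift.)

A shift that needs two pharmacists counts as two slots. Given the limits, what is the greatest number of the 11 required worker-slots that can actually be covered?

7

Total capacity across all pharmacists is 1+2+1+1+1+1 = 7, and 11 slots are needed, so at most 7 can be filled.
An assignment achieving 7: Shift 1→Kapoor, Shift 3→Osei, Shift 4→Ferraro, Shift 5→Osei, Shift 7→Andersen+Lindqvist, Shift 8→Tanaka.
Loads: Tanaka 1/1, Osei 2/2, Kapoor 1/1, Ferraro 1/1, Andersen 1/1, Lindqvist 1/1.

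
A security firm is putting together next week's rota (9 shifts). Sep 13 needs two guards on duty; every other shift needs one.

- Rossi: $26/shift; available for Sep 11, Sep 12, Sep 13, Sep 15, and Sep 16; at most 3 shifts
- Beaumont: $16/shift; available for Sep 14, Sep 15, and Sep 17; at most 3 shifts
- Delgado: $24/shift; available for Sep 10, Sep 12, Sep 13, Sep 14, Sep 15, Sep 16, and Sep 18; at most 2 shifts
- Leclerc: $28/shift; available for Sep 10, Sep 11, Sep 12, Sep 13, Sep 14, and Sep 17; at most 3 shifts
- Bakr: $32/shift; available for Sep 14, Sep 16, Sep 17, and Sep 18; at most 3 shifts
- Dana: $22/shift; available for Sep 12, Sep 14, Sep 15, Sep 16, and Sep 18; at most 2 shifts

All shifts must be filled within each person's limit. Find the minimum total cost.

$218

Picking the cheapest available guard for each shift independently would cost $214, but that ignores the shift limits.
An optimal schedule: Sep 10→Delgado, Sep 11→Rossi, Sep 12→Dana, Sep 13→Delgado+Rossi, Sep 14→Beaumont, Sep 15→Beaumont, Sep 16→Rossi, Sep 17→Beaumont, Sep 18→Dana.
Total: 24 + 26 + 22 + 24 + 26 + 16 + 16 + 26 + 16 + 22 = $218.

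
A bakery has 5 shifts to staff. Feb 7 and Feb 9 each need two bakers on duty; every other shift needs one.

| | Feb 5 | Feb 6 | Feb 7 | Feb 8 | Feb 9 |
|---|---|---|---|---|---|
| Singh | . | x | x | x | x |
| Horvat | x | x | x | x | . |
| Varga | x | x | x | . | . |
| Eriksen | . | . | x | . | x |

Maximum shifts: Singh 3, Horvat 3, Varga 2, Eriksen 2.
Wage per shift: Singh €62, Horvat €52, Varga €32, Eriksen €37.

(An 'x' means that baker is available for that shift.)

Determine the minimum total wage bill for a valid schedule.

€304

Feb 9 can only be covered by Singh and Eriksen, so that assignment is forced.
Picking the cheapest available baker for each shift independently would cost €284, but that ignores the shift limits.
An optimal schedule: Feb 5→Varga, Feb 6→Varga, Feb 7→Eriksen+Horvat, Feb 8→Horvat, Feb 9→Eriksen+Singh.
Total: 32 + 32 + 37 + 52 + 52 + 37 + 62 = €304.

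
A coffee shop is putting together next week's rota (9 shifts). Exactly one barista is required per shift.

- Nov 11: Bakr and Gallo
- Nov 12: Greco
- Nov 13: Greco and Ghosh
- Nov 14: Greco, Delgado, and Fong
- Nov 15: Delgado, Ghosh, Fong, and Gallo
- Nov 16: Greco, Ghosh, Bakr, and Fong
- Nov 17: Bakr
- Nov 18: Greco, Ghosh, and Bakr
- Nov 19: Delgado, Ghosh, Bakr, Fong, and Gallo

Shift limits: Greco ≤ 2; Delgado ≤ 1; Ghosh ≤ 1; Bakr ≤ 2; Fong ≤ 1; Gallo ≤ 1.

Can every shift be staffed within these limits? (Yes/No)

No

Total capacity is 2+1+1+2+1+1 = 8 but 9 worker-slots are needed — infeasible.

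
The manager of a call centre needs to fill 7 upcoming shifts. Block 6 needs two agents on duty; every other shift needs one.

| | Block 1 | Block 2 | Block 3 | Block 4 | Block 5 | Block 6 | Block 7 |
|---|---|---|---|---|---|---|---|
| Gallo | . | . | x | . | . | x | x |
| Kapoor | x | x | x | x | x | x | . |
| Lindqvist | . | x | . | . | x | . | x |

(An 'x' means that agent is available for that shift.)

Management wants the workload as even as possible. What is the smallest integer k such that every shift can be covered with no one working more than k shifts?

With 3 agents and 8 worker-slots to fill, someone must work at least ⌈8/3⌉ = 3 shifts, so k ≥ 3.
k = 3 works: Block 1→Kapoor, Block 2→Lindqvist, Block 3→Gallo, Block 4→Kapoor, Block 5→Lindqvist, Block 6→Gallo+Kapoor, Block 7→Gallo.
Loads: Gallo 3, Kapoor 3, Lindqvist 2 — all ≤ 3.

3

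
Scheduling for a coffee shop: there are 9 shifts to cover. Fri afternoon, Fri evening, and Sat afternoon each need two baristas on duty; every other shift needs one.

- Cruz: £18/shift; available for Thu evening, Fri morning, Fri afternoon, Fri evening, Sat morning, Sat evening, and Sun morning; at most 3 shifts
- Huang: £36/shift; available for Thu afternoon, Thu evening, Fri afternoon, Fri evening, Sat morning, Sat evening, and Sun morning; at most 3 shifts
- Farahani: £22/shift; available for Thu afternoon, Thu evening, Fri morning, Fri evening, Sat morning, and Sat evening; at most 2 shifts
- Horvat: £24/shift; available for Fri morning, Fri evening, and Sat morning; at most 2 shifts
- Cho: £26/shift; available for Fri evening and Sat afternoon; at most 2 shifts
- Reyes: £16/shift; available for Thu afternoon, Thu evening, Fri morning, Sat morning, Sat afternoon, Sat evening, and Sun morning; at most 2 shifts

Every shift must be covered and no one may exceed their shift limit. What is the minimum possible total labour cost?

Fri afternoon can only be covered by Cruz and Huang, so that assignment is forced.
Sat afternoon can only be covered by Cho and Reyes, so that assignment is forced.
Picking the cheapest available barista for each shift independently would cost £232, but that ignores the shift limits.
An optimal schedule: Thu afternoon→Reyes, Thu evening→Cruz, Fri morning→Farahani, Fri afternoon→Cruz+Huang, Fri evening→Horvat+Cho, Sat morning→Horvat, Sat afternoon→Reyes+Cho, Sat evening→Farahani, Sun morning→Cruz.
Total: 16 + 18 + 22 + 18 + 36 + 24 + 26 + 24 + 16 + 26 + 22 + 18 = £266.

£266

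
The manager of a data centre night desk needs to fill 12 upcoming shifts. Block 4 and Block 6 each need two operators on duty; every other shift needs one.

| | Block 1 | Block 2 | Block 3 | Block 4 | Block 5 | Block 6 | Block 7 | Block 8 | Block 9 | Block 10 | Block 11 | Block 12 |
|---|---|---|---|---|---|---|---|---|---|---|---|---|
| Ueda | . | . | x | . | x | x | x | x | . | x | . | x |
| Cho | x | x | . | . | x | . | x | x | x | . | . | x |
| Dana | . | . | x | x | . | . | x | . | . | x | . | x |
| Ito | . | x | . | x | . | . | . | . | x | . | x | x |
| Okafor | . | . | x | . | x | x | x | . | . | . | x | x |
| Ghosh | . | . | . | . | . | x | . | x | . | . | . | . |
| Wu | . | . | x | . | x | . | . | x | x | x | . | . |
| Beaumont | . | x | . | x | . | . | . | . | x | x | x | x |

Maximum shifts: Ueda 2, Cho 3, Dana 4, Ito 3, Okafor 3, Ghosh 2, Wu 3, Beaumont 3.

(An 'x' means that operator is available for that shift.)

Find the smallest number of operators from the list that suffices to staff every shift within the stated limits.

5

14 slots to fill and no one can take more than 4, so at least ⌈14/4⌉ = 4 operators are needed.
Any 4 operators together have capacity at most 4+3+3+3 = 13 < 14 slots, so 4 can never suffice.
Ueda, Cho, Dana, Ito, and Okafor alone can cover everything: Block 1→Cho, Block 2→Cho, Block 3→Dana, Block 4→Dana+Ito, Block 5→Okafor, Block 6→Ueda+Okafor, Block 7→Dana, Block 8→Ueda, Block 9→Cho, Block 10→Dana, Block 11→Ito, Block 12→Ito.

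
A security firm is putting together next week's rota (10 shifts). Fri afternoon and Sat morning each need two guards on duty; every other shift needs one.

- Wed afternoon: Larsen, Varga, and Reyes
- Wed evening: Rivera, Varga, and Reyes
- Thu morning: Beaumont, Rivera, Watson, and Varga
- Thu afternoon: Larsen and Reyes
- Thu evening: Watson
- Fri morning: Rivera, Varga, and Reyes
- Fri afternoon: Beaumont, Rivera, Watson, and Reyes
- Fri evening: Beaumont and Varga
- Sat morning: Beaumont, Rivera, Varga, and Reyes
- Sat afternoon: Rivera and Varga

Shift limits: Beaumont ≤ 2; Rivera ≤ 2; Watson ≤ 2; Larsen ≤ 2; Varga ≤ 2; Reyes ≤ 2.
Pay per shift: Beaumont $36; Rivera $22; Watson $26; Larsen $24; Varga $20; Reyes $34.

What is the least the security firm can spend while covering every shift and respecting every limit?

$324

Thu evening can only be covered by Watson, so that assignment is forced.
Picking the cheapest available guard for each shift independently would cost $260, but that ignores the shift limits.
An optimal schedule: Wed afternoon→Larsen, Wed evening→Rivera, Thu morning→Beaumont, Thu afternoon→Larsen, Thu evening→Watson, Fri morning→Varga, Fri afternoon→Watson+Reyes, Fri evening→Beaumont, Sat morning→Varga+Reyes, Sat afternoon→Rivera.
Total: 24 + 22 + 36 + 24 + 26 + 20 + 26 + 34 + 36 + 20 + 34 + 22 = $324.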